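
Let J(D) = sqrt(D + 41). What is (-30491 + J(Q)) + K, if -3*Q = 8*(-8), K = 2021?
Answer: -28470 + sqrt(561)/3 ≈ -28462.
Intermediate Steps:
Q = 64/3 (Q = -8*(-8)/3 = -1/3*(-64) = 64/3 ≈ 21.333)
J(D) = sqrt(41 + D)
(-30491 + J(Q)) + K = (-30491 + sqrt(41 + 64/3)) + 2021 = (-30491 + sqrt(187/3)) + 2021 = (-30491 + sqrt(561)/3) + 2021 = -28470 + sqrt(561)/3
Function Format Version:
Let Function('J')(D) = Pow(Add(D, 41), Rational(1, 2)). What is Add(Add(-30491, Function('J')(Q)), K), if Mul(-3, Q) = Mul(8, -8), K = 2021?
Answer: Add(-28470, Mul(Rational(1, 3), Pow(561, Rational(1, 2)))) ≈ -28462.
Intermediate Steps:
Q = Rational(64, 3) (Q = Mul(Rational(-1, 3), Mul(8, -8)) = Mul(Rational(-1, 3), -64) = Rational(64, 3) ≈ 21.333)
Function('J')(D) = Pow(Add(41, D), Rational(1, 2))
Add(Add(-30491, Function('J')(Q)), K) = Add(Add(-30491, Pow(Add(41, Rational(64, 3)), Rational(1, 2))), 2021) = Add(Add(-30491, Pow(Rational(187, 3), Rational(1, 2))), 2021) = Add(Add(-30491, Mul(Rational(1, 3), Pow(561, Rational(1, 2)))), 2021) = Add(-28470, Mul(Rational(1, 3), Pow(561, Rational(1, 2))))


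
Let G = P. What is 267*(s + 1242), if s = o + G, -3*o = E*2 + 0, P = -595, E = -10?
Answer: 174529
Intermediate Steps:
o = 20/3 (o = -(-10*2 + 0)/3 = -(-20 + 0)/3 = -1/3*(-20) = 20/3 ≈ 6.6667)
G = -595
s = -1765/3 (s = 20/3 - 595 = -1765/3 ≈ -588.33)
267*(s + 1242) = 267*(-1765/3 + 1242) = 267*(1961/3) = 174529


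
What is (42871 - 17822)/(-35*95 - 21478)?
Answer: -25049/24803 ≈ -1.0099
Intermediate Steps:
(42871 - 17822)/(-35*95 - 21478) = 25049/(-3325 - 21478) = 25049/(-24803) = 25049*(-1/24803) = -25049/24803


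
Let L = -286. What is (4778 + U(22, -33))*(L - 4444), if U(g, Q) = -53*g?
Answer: -17084760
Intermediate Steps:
(4778 + U(22, -33))*(L - 4444) = (4778 - 53*22)*(-286 - 4444) = (4778 - 1166)*(-4730) = 3612*(-4730) = -17084760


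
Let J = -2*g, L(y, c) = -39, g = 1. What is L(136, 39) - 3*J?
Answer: -33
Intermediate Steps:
J = -2 (J = -2*1 = -2)
L(136, 39) - 3*J = -39 - 3*(-2) = -39 - 1*(-6) = -39 + 6 = -33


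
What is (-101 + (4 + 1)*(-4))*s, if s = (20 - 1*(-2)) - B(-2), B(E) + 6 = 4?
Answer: -2904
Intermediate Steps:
B(E) = -2 (B(E) = -6 + 4 = -2)
s = 24 (s = (20 - 1*(-2)) - 1*(-2) = (20 + 2) + 2 = 22 + 2 = 24)
(-101 + (4 + 1)*(-4))*s = (-101 + (4 + 1)*(-4))*24 = (-101 + 5*(-4))*24 = (-101 - 20)*24 = -121*24 = -2904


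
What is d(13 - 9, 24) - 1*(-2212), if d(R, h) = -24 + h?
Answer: 2212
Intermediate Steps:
d(13 - 9, 24) - 1*(-2212) = (-24 + 24) - 1*(-2212) = 0 + 2212 = 2212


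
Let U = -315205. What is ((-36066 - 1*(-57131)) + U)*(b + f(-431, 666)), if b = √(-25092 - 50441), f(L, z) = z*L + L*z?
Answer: 168863420880 - 294140*I*√75533 ≈ 1.6886e+11 - 8.0839e+7*I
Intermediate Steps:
f(L, z) = 2*L*z (f(L, z) = L*z + L*z = 2*L*z)
b = I*√75533 (b = √(-75533) = I*√75533 ≈ 274.83*I)
((-36066 - 1*(-57131)) + U)*(b + f(-431, 666)) = ((-36066 - 1*(-57131)) - 315205)*(I*√75533 + 2*(-431)*666) = ((-36066 + 57131) - 315205)*(I*√75533 - 574092) = (21065 - 315205)*(-574092 + I*√75533) = -294140*(-574092 + I*√75533) = 168863420880 - 294140*I*√75533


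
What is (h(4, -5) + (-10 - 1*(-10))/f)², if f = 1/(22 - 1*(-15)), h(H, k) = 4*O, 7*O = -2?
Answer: 64/49 ≈ 1.3061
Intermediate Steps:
O = -2/7 (O = (⅐)*(-2) = -2/7 ≈ -0.28571)
h(H, k) = -8/7 (h(H, k) = 4*(-2/7) = -8/7)
f = 1/37 (f = 1/(22 + 15) = 1/37 ≈ 0.027027)
(h(4, -5) + (-10 - 1*(-10))/f)² = (-8/7 + (-10 - 1*(-10))/(1/37))² = (-8/7 + (-10 + 10)*37)² = (-8/7 + 0*37)² = (-8/7 + 0)² = (-8/7)² = 64/49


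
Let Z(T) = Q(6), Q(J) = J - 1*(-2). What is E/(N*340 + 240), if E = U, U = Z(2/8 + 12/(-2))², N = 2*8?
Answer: 4/355 ≈ 0.011268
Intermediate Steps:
N = 16
Q(J) = 2 + J (Q(J) = J + 2 = 2 + J)
Z(T) = 8 (Z(T) = 2 + 6 = 8)
U = 64 (U = 8² = 64)
E = 64
E/(N*340 + 240) = 64/(16*340 + 240) = 64/(5440 + 240) = 64/5680 = 64*(1/5680) = 4/355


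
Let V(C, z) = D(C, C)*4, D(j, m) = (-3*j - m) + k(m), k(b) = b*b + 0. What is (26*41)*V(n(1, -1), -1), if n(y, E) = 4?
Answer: 0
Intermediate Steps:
k(b) = b² (k(b) = b² + 0 = b²)
D(j, m) = m² - m - 3*j (D(j, m) = (-3*j - m) + m² = (-m - 3*j) + m² = m² - m - 3*j)
V(C, z) = -16*C + 4*C² (V(C, z) = (C² - C - 3*C)*4 = (C² - 4*C)*4 = -16*C + 4*C²)
(26*41)*V(n(1, -1), -1) = (26*41)*(4*4*(-4 + 4)) = 1066*(4*4*0) = 1066*0 = 0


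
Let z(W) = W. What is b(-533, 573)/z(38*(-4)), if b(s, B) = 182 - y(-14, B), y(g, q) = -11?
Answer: -193/152 ≈ -1.2697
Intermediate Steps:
b(s, B) = 193 (b(s, B) = 182 - 1*(-11) = 182 + 11 = 193)
b(-533, 573)/z(38*(-4)) = 193/((38*(-4))) = 193/(-152) = 193*(-1/152) = -193/152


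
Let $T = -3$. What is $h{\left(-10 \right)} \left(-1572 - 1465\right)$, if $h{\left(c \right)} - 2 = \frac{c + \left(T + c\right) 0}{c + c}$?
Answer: $- \frac{15185}{2} \approx -7592.5$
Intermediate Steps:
$h{\left(c \right)} = \frac{5}{2}$ ($h{\left(c \right)} = 2 + \frac{c + \left(-3 + c\right) 0}{c + c} = 2 + \frac{c + 0}{2 c} = 2 + c \frac{1}{2 c} = 2 + \frac{1}{2} = \frac{5}{2}$)
$h{\left(-10 \right)} \left(-1572 - 1465\right) = \frac{5 \left(-1572 - 1465\right)}{2} = \frac{5}{2} \left(-3037\right) = - \frac{15185}{2}$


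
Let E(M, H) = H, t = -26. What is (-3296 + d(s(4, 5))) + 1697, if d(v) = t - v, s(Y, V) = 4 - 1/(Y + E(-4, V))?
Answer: -14660/9 ≈ -1628.9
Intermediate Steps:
s(Y, V) = 4 - 1/(V + Y) (s(Y, V) = 4 - 1/(Y + V) = 4 - 1/(V + Y))
d(v) = -26 - v
(-3296 + d(s(4, 5))) + 1697 = (-3296 + (-26 - (-1 + 4*5 + 4*4)/(5 + 4))) + 1697 = (-3296 + (-26 - (-1 + 20 + 16)/9)) + 1697 = (-3296 + (-26 - 35/9)) + 1697 = (-3296 - 269/9) + 1697 = -29933/9 + 1697 = -14660/9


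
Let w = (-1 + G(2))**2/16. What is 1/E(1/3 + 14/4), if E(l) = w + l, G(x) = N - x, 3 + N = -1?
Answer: 48/331 ≈ 0.14502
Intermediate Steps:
N = -4 (N = -3 - 1 = -4)
G(x) = -4 - x
w = 49/16 (w = (-1 + (-4 - 1*2))**2/16 = (-1 + (-4 - 2))**2*(1/16) = (-1 - 6)**2*(1/16) = (-7)**2*(1/16) = 49*(1/16) = 49/16 ≈ 3.0625)
E(l) = 49/16 + l
1/E(1/3 + 14/4) = 1/(49/16 + (1/3 + 14/4)) = 1/(49/16 + (1*(1/3) + 14*(1/4))) = 1/(49/16 + (1/3 + 7/2)) = 1/(49/16 + 23/6) = 1/(331/48) = 48/331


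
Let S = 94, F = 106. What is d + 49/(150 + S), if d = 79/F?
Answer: 12235/12932 ≈ 0.94610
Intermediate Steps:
d = 79/106 ≈ 0.74528
d + 49/(150 + S) = 79/106 + 49/(150 + 94) = 79/106 + 49/244 = 12235/12932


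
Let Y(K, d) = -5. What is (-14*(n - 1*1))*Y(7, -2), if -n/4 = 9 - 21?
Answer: 3290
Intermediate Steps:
n = 48 (n = -4*(9 - 21) = -4*(-12) = 48)
(-14*(n - 1*1))*Y(7, -2) = -14*(48 - 1*1)*(-5) = -14*(48 - 1)*(-5) = -14*47*(-5) = -658*(-5) = 3290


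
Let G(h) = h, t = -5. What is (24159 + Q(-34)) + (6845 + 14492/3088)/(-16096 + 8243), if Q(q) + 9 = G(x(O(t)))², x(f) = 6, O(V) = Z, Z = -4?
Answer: 146622724013/6062516 ≈ 24185.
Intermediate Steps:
O(V) = -4
Q(q) = 27 (Q(q) = -9 + 6² = -9 + 36 = 27)
(24159 + Q(-34)) + (6845 + 14492/3088)/(-16096 + 8243) = (24159 + 27) + (6845 + 14492/3088)/(-16096 + 8243) = 24186 + (6845 + 14492*(1/3088))/(-7853) = 24186 + (6845 + 3623/772)*(-1/7853) = 24186 + (5287963/772)*(-1/7853) = 24186 - 5287963/6062516 = 146622724013/6062516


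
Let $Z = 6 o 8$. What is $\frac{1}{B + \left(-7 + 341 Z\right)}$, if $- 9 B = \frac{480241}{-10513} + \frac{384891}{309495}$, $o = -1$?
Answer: $- \frac{9761162805}{159790845655471} \approx -6.1087 \cdot 10^{-5}$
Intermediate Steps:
$B = \frac{48195276404}{9761162805}$ ($B = - \frac{\frac{480241}{-10513} + \frac{384891}{309495}}{9} = - \frac{480241 \left(- \frac{1}{10513}\right) + 384891 \cdot \frac{1}{309495}}{9} = - \frac{- \frac{480241}{10513} + \frac{128297}{103165}}{9} = \left(- \frac{1}{9}\right) \left(- \frac{48195276404}{1084573645}\right) = \frac{48195276404}{9761162805} \approx 4.9375$)
$Z = -48$ ($Z = 6 \left(-1\right) 8 = \left(-6\right) 8 = -48$)
$\frac{1}{B + \left(-7 + 341 Z\right)} = \frac{1}{\frac{48195276404}{9761162805} + \left(-7 + 341 \left(-48\right)\right)} = \frac{1}{\frac{48195276404}{9761162805} - 16375} = \frac{1}{- \frac{159790845655471}{9761162805}} = - \frac{9761162805}{159790845655471}$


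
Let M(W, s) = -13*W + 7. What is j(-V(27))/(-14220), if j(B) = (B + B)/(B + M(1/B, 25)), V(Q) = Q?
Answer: -81/416330 ≈ -0.00019456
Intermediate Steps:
M(W, s) = 7 - 13*W
j(B) = 2*B/(7 + B - 13/B) (j(B) = (B + B)/(B + (7 - 13/B)) = (2*B)/(7 + B - 13/B) = 2*B/(7 + B - 13/B))
j(-V(27))/(-14220) = (2*(-1*27)²/(-13 + (-1*27)² + 7*(-1*27)))/(-14220) = (2*(-27)²/(-13 + (-27)² + 7*(-27)))*(-1/14220) = (2*729/(-13 + 729 - 189))*(-1/14220) = (2*729/527)*(-1/14220) = (2*729*(1/527))*(-1/14220) = (1458/527)*(-1/14220) = -81/416330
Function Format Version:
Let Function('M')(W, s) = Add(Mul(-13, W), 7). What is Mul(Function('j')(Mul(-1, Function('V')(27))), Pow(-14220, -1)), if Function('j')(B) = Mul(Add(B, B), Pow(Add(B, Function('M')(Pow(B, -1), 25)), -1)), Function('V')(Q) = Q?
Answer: Rational(-81, 416330) ≈ -0.00019456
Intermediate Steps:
Function('M')(W, s) = Add(7, Mul(-13, W))
Function('j')(B) = Mul(2, B, Pow(Add(7, B, Mul(-13, Pow(B, -1))), -1)) (Function('j')(B) = Mul(Add(B, B), Pow(Add(B, Add(7, Mul(-13, Pow(B, -1)))), -1)) = Mul(Mul(2, B), Pow(Add(7, B, Mul(-13, Pow(B, -1))), -1)) = Mul(2, B, Pow(Add(7, B, Mul(-13, Pow(B, -1))), -1)))
Mul(Function('j')(Mul(-1, Function('V')(27))), Pow(-14220, -1)) = Mul(Mul(2, Pow(Mul(-1, 27), 2), Pow(Add(-13, Pow(Mul(-1, 27), 2), Mul(7, Mul(-1, 27))), -1)), Pow(-14220, -1)) = Mul(Mul(2, Pow(-27, 2), Pow(Add(-13, Pow(-27, 2), Mul(7, -27)), -1)), Rational(-1, 14220)) = Mul(Mul(2, 729, Pow(Add(-13, 729, -189), -1)), Rational(-1, 14220)) = Mul(Mul(2, 729, Pow(527, -1)), Rational(-1, 14220)) = Mul(Mul(2, 729, Rational(1, 527)), Rational(-1, 14220)) = Mul(Rational(1458, 527), Rational(-1, 14220)) = Rational(-81, 416330)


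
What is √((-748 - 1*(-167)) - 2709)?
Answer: I*√3290 ≈ 57.359*I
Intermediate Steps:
√((-748 - 1*(-167)) - 2709) = √((-748 + 167) - 2709) = √(-581 - 2709) = √(-3290) = I*√3290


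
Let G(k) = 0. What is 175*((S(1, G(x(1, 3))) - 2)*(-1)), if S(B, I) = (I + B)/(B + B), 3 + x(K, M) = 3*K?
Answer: 525/2 ≈ 262.50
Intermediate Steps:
x(K, M) = -3 + 3*K
S(B, I) = (B + I)/(2*B) (S(B, I) = (B + I)/((2*B)) = (B + I)*(1/(2*B)) = (B + I)/(2*B))
175*((S(1, G(x(1, 3))) - 2)*(-1)) = 175*(((½)*(1 + 0)/1 - 2)*(-1)) = 175*(((½)*1*1 - 2)*(-1)) = 175*((½ - 2)*(-1)) = 175*(-3/2*(-1)) = 175*(3/2) = 525/2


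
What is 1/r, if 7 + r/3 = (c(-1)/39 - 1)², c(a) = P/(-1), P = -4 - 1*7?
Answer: -507/9863 ≈ -0.051404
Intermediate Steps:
P = -11 (P = -4 - 7 = -11)
c(a) = 11 (c(a) = -11/(-1) = -11*(-1) = 11)
r = -9863/507 (r = -21 + 3*(11/39 - 1)² = -21 + 3*(-28/39)² = -21 + 3*(784/1521) = -21 + 784/507 = -9863/507 ≈ -19.454)
1/r = 1/(-9863/507) = -507/9863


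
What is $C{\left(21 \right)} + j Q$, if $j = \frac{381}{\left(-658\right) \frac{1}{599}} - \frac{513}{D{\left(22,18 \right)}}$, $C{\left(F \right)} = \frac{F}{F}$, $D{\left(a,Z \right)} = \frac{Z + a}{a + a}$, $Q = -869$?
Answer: $\frac{1302477094}{1645} \approx 7.9178 \cdot 10^{5}$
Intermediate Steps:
$D{\left(a,Z \right)} = \frac{Z + a}{2 a}$
$C{\left(F \right)} = 1$
$j = - \frac{1498821}{1645}$ ($j = \frac{381}{\left(-658\right) \frac{1}{599}} - \frac{513}{\frac{1}{2} \cdot \frac{1}{22} \left(18 + 22\right)} = \frac{381}{\left(-658\right) \frac{1}{599}} - \frac{513}{\frac{1}{2} \cdot \frac{1}{22} \cdot 40} = \frac{381}{- \frac{658}{599}} - \frac{513}{\frac{10}{11}} = 381 \left(- \frac{599}{658}\right) - \frac{5643}{10} = - \frac{228219}{658} - \frac{5643}{10} = - \frac{1498821}{1645} \approx -911.14$)
$C{\left(21 \right)} + j Q = 1 - - \frac{1302475449}{1645} = 1 + \frac{1302475449}{1645} = \frac{1302477094}{1645}$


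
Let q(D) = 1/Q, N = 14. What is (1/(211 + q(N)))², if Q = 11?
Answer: 121/5391684 ≈ 2.2442e-5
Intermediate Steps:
q(D) = 1/11
(1/(211 + q(N)))² = (1/(211 + 1/11))² = (1/(2322/11))² = (11/2322)² = 121/5391684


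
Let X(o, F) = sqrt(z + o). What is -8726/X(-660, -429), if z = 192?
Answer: 4363*I*sqrt(13)/39 ≈ 403.36*I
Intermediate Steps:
X(o, F) = sqrt(192 + o)
-8726/X(-660, -429) = -8726/sqrt(192 - 660) = -8726*(-I*sqrt(13)/78) = -(-4363)*I*sqrt(13)/39 = 4363*I*sqrt(13)/39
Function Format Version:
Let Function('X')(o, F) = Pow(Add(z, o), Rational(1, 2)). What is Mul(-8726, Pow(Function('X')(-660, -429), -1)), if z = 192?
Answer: Mul(Rational(4363, 39), I, Pow(13, Rational(1, 2))) ≈ Mul(403.36, I)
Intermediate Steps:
Function('X')(o, F) = Pow(Add(192, o), Rational(1, 2))
Mul(-8726, Pow(Function('X')(-660, -429), -1)) = Mul(-8726, Pow(Pow(Add(192, -660), Rational(1, 2)), -1)) = Mul(-8726, Pow(Pow(-468, Rational(1, 2)), -1)) = Mul(-8726, Pow(Mul(6, I, Pow(13, Rational(1, 2))), -1)) = Mul(-8726, Mul(Rational(-1, 78), I, Pow(13, Rational(1, 2)))) = Mul(Rational(4363, 39), I, Pow(13, Rational(1, 2)))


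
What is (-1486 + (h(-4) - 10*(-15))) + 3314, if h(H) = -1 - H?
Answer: 1981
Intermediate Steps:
(-1486 + (h(-4) - 10*(-15))) + 3314 = (-1486 + ((-1 - 1*(-4)) - 10*(-15))) + 3314 = (-1486 + ((-1 + 4) + 150)) + 3314 = (-1486 + (3 + 150)) + 3314 = (-1486 + 153) + 3314 = -1333 + 3314 = 1981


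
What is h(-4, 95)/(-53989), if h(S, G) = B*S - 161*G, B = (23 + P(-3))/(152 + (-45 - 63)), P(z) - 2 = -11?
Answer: 12943/45683 ≈ 0.28332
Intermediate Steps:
P(z) = -9 (P(z) = 2 - 11 = -9)
B = 7/22 (B = (23 - 9)/(152 + (-45 - 63)) = 14/(152 - 108) = 14/44 = 14*(1/44) = 7/22 ≈ 0.31818)
h(S, G) = -161*G + 7*S/22 (h(S, G) = 7*S/22 - 161*G = -161*G + 7*S/22)
h(-4, 95)/(-53989) = (-161*95 + (7/22)*(-4))/(-53989) = (-15295 - 14/11)*(-1/53989) = -168259/11*(-1/53989) = 12943/45683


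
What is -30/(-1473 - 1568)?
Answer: 30/3041 ≈ 0.0098652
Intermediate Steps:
-30/(-1473 - 1568) = -30/(-3041) = -1/3041*(-30) = 30/3041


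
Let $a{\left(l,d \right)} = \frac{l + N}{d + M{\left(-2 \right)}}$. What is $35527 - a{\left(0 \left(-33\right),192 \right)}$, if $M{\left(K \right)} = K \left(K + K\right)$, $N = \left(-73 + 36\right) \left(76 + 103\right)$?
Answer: $\frac{7112023}{200} \approx 35560.0$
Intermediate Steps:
$N = -6623$ ($N = \left(-37\right) 179 = -6623$)
$M{\left(K \right)} = 2 K^{2}$ ($M{\left(K \right)} = K 2 K = 2 K^{2}$)
$a{\left(l,d \right)} = \frac{-6623 + l}{8 + d}$ ($a{\left(l,d \right)} = \frac{l - 6623}{d + 2 \left(-2\right)^{2}} = \frac{-6623 + l}{d + 2 \cdot 4} = \frac{-6623 + l}{d + 8} = \frac{-6623 + l}{8 + d}$)
$35527 - a{\left(0 \left(-33\right),192 \right)} = 35527 - \frac{-6623 + 0 \left(-33\right)}{8 + 192} = 35527 - \frac{-6623 + 0}{200} = 35527 - \frac{1}{200} \left(-6623\right) = 35527 - - \frac{6623}{200} = 35527 + \frac{6623}{200} = \frac{7112023}{200}$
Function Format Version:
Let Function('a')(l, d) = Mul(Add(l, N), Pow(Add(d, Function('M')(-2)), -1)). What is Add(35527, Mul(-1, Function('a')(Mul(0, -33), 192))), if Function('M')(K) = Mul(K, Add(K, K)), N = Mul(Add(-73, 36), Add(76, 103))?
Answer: Rational(7112023, 200) ≈ 35560.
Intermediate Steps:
N = -6623 (N = Mul(-37, 179) = -6623)
Function('M')(K) = Mul(2, Pow(K, 2)) (Function('M')(K) = Mul(K, Mul(2, K)) = Mul(2, Pow(K, 2)))
Function('a')(l, d) = Mul(Pow(Add(8, d), -1), Add(-6623, l)) (Function('a')(l, d) = Mul(Add(l, -6623), Pow(Add(d, Mul(2, Pow(-2, 2))), -1)) = Mul(Add(-6623, l), Pow(Add(d, Mul(2, 4)), -1)) = Mul(Add(-6623, l), Pow(Add(d, 8), -1)) = Mul(Add(-6623, l), Pow(Add(8, d), -1)) = Mul(Pow(Add(8, d), -1), Add(-6623, l)))
Add(35527, Mul(-1, Function('a')(Mul(0, -33), 192))) = Add(35527, Mul(-1, Mul(Pow(Add(8, 192), -1), Add(-6623, Mul(0, -33))))) = Add(35527, Mul(-1, Mul(Pow(200, -1), Add(-6623, 0)))) = Add(35527, Mul(-1, Mul(Rational(1, 200), -6623))) = Add(35527, Mul(-1, Rational(-6623, 200))) = Add(35527, Rational(6623, 200)) = Rational(7112023, 200)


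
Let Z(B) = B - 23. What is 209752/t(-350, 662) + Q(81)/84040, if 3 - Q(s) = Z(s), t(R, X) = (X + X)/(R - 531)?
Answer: -70590357915/505768 ≈ -1.3957e+5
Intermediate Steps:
Z(B) = -23 + B
t(R, X) = 2*X/(-531 + R) (t(R, X) = (2*X)/(-531 + R) = 2*X/(-531 + R))
Q(s) = 26 - s (Q(s) = 3 - (-23 + s) = 3 + (23 - s) = 26 - s)
209752/t(-350, 662) + Q(81)/84040 = 209752/((2*662/(-531 - 350))) + (26 - 1*81)/84040 = 209752/((2*662/(-881))) + (26 - 81)*(1/84040) = 209752/((2*662*(-1/881))) - 55*1/84040 = 209752/(-1324/881) - 1/1528 = 209752*(-881/1324) - 1/1528 = -46197878/331 - 1/1528 = -70590357915/505768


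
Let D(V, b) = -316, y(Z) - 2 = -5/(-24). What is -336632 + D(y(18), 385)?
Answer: -336948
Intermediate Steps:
y(Z) = 53/24 (y(Z) = 2 - 5/(-24) = 2 - 5*(-1/24) = 2 + 5/24 = 53/24)
-336632 + D(y(18), 385) = -336632 - 316 = -336948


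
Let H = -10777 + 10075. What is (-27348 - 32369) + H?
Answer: -60419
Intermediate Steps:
H = -702
(-27348 - 32369) + H = (-27348 - 32369) - 702 = -59717 - 702 = -60419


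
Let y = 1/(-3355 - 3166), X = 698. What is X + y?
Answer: 4551657/6521 ≈ 698.00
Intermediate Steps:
y = -1/6521 (y = 1/(-6521) = -1/6521 ≈ -0.00015335)
X + y = 698 - 1/6521 = 4551657/6521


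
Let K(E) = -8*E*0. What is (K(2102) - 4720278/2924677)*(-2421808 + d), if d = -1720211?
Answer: 2793068737326/417811 ≈ 6.6850e+6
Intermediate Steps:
K(E) = 0
(K(2102) - 4720278/2924677)*(-2421808 + d) = (0 - 4720278/2924677)*(-2421808 - 1720211) = (0 - 4720278*1/2924677)*(-4142019) = (0 - 4720278/2924677)*(-4142019) = -4720278/2924677*(-4142019) = 2793068737326/417811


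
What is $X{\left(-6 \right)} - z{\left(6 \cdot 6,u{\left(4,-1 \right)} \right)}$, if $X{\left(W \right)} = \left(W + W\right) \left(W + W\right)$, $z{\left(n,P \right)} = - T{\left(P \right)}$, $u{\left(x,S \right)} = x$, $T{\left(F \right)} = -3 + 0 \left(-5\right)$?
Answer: $141$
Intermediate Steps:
$T{\left(F \right)} = -3$ ($T{\left(F \right)} = -3 + 0 = -3$)
$z{\left(n,P \right)} = 3$ ($z{\left(n,P \right)} = \left(-1\right) \left(-3\right) = 3$)
$X{\left(W \right)} = 4 W^{2}$ ($X{\left(W \right)} = 2 W 2 W = 4 W^{2}$)
$X{\left(-6 \right)} - z{\left(6 \cdot 6,u{\left(4,-1 \right)} \right)} = 4 \left(-6\right)^{2} - 3 = 4 \cdot 36 - 3 = 144 - 3 = 141$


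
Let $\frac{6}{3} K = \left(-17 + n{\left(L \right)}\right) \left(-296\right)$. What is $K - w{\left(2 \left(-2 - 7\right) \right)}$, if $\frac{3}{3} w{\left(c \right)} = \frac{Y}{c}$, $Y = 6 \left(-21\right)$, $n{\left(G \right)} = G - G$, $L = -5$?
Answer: $2509$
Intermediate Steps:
$n{\left(G \right)} = 0$
$Y = -126$
$K = 2516$ ($K = \frac{\left(-17 + 0\right) \left(-296\right)}{2} = \frac{\left(-17\right) \left(-296\right)}{2} = \frac{1}{2} \cdot 5032 = 2516$)
$w{\left(c \right)} = - \frac{126}{c}$
$K - w{\left(2 \left(-2 - 7\right) \right)} = 2516 - - \frac{126}{2 \left(-2 - 7\right)} = 2516 - - \frac{126}{2 \left(-9\right)} = 2516 - - \frac{126}{-18} = 2516 - \left(-126\right) \left(- \frac{1}{18}\right) = 2516 - 7 = 2509$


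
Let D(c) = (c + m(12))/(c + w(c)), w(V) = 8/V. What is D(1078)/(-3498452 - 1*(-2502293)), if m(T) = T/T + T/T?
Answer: -32340/32156344573 ≈ -1.0057e-6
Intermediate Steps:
m(T) = 2 (m(T) = 1 + 1 = 2)
D(c) = (2 + c)/(c + 8/c) (D(c) = (c + 2)/(c + 8/c) = (2 + c)/(c + 8/c))
D(1078)/(-3498452 - 1*(-2502293)) = (1078*(2 + 1078)/(8 + 1078²))/(-3498452 - 1*(-2502293)) = (1078*1080/(8 + 1162084))/(-3498452 + 2502293) = (1078*1080/1162092)/(-996159) = (1078*(1/1162092)*1080)*(-1/996159) = (97020/96841)*(-1/996159) = -32340/32156344573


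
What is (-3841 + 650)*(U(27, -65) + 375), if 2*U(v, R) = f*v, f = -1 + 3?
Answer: -1282782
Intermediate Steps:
f = 2
U(v, R) = v (U(v, R) = (2*v)/2 = v)
(-3841 + 650)*(U(27, -65) + 375) = (-3841 + 650)*(27 + 375) = -3191*402 = -1282782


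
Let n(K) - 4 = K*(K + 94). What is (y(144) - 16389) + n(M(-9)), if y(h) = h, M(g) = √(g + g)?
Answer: -16259 + 282*I*√2 ≈ -16259.0 + 398.81*I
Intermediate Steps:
M(g) = √2*√g (M(g) = √(2*g) = √2*√g)
n(K) = 4 + K*(94 + K) (n(K) = 4 + K*(K + 94) = 4 + K*(94 + K))
(y(144) - 16389) + n(M(-9)) = (144 - 16389) + (4 + (√2*√(-9))² + 94*(√2*√(-9))) = -16245 + (4 + (√2*(3*I))² + 94*(√2*(3*I))) = -16245 + (4 + (3*I*√2)² + 94*(3*I*√2)) = -16245 + (4 - 18 + 282*I*√2) = -16245 + (-14 + 282*I*√2) = -16259 + 282*I*√2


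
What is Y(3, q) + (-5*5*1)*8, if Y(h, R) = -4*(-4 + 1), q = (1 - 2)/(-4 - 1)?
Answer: -188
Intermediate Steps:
q = 1/5 (q = -1/(-5) = -1*(-1/5) = 1/5 ≈ 0.20000)
Y(h, R) = 12 (Y(h, R) = -4*(-3) = 12)
Y(3, q) + (-5*5*1)*8 = 12 + (-5*5*1)*8 = 12 - 25*1*8 = 12 - 25*8 = 12 - 200 = -188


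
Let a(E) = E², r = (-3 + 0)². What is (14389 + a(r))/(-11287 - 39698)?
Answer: -2894/10197 ≈ -0.28381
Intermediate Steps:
r = 9 (r = (-3)² = 9)
(14389 + a(r))/(-11287 - 39698) = (14389 + 9²)/(-11287 - 39698) = (14389 + 81)/(-50985) = 14470*(-1/50985) = -2894/10197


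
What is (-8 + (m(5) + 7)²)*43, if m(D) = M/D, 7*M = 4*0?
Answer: 1763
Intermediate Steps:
M = 0 (M = (4*0)/7 = (⅐)*0 = 0)
m(D) = 0 (m(D) = 0/D = 0)
(-8 + (m(5) + 7)²)*43 = (-8 + (0 + 7)²)*43 = (-8 + 7²)*43 = (-8 + 49)*43 = 41*43 = 1763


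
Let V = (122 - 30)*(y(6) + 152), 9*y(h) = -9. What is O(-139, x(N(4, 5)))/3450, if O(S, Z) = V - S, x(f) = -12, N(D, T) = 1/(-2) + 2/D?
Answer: 4677/1150 ≈ 4.0670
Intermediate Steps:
y(h) = -1 (y(h) = (1/9)*(-9) = -1)
V = 13892 (V = (122 - 30)*(-1 + 152) = 92*151 = 13892)
N(D, T) = -1/2 + 2/D (N(D, T) = 1*(-1/2) + 2/D = -1/2 + 2/D)
O(S, Z) = 13892 - S
O(-139, x(N(4, 5)))/3450 = (13892 - 1*(-139))/3450 = (13892 + 139)*(1/3450) = 14031*(1/3450) = 4677/1150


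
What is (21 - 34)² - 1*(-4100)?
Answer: 4269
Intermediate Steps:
(21 - 34)² - 1*(-4100) = (-13)² + 4100 = 169 + 4100 = 4269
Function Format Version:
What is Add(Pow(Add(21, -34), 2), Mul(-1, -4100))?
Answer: 4269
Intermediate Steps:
Add(Pow(Add(21, -34), 2), Mul(-1, -4100)) = Add(Pow(-13, 2), 4100) = Add(169, 4100) = 4269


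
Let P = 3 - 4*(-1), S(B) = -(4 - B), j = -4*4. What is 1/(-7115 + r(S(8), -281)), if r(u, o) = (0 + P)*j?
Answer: -1/7227 ≈ -0.00013837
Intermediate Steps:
j = -16
S(B) = -4 + B
P = 7 (P = 3 + 4 = 7)
r(u, o) = -112 (r(u, o) = (0 + 7)*(-16) = 7*(-16) = -112)
1/(-7115 + r(S(8), -281)) = 1/(-7115 - 112) = 1/(-7227) = -1/7227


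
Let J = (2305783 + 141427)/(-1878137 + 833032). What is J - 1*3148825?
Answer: -658171039767/209021 ≈ -3.1488e+6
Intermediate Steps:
J = -489442/209021 (J = 2447210/(-1045105) = 2447210*(-1/1045105) = -489442/209021 ≈ -2.3416)
J - 1*3148825 = -489442/209021 - 1*3148825 = -489442/209021 - 3148825 = -658171039767/209021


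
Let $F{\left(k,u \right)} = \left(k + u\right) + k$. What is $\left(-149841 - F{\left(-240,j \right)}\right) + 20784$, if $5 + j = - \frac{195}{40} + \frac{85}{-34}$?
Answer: $- \frac{1028517}{8} \approx -1.2856 \cdot 10^{5}$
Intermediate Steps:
$j = - \frac{99}{8}$ ($j = -5 + \left(- \frac{195}{40} + \frac{85}{-34}\right) = -5 + \left(\left(-195\right) \frac{1}{40} + 85 \left(- \frac{1}{34}\right)\right) = -5 - \frac{59}{8} = - \frac{99}{8} \approx -12.375$)
$F{\left(k,u \right)} = u + 2 k$
$\left(-149841 - F{\left(-240,j \right)}\right) + 20784 = \left(-149841 - \left(- \frac{99}{8} + 2 \left(-240\right)\right)\right) + 20784 = \left(-149841 - \left(- \frac{99}{8} - 480\right)\right) + 20784 = \left(-149841 - - \frac{3939}{8}\right) + 20784 = \left(-149841 + \frac{3939}{8}\right) + 20784 = - \frac{1194789}{8} + 20784 = - \frac{1028517}{8}$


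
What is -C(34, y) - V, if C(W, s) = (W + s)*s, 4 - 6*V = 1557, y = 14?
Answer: -2479/6 ≈ -413.17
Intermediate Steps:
V = -1553/6 (V = ⅔ - ⅙*1557 = ⅔ - 519/2 = -1553/6 ≈ -258.83)
C(W, s) = s*(W + s)
-C(34, y) - V = -14*(34 + 14) - 1*(-1553/6) = -14*48 + 1553/6 = -1*672 + 1553/6 = -672 + 1553/6 = -2479/6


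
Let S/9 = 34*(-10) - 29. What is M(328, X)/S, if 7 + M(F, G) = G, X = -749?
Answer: 28/123 ≈ 0.22764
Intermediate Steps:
M(F, G) = -7 + G
S = -3321 (S = 9*(34*(-10) - 29) = 9*(-340 - 29) = 9*(-369) = -3321)
M(328, X)/S = (-7 - 749)/(-3321) = -756*(-1/3321) = 28/123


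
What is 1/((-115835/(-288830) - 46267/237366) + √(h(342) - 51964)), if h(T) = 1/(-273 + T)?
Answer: 11141972071889086710/2808809410631056266159121 - 3916880997470315307*I*√247400535/14044047053155281330795605 ≈ 3.9668e-6 - 0.0043868*I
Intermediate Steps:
1/((-115835/(-288830) - 46267/237366) + √(h(342) - 51964)) = 1/((-115835/(-288830) - 46267/237366) + √(1/(-273 + 342) - 51964)) = 1/((-115835*(-1/288830) - 46267*1/237366) + √(1/69 - 51964)) = 1/((23167/57766 - 46267/237366) + √(1/69 - 51964)) = 1/(706599650/3427921089 + √(-3585515/69)) = 1/(706599650/3427921089 + I*√247400535/69)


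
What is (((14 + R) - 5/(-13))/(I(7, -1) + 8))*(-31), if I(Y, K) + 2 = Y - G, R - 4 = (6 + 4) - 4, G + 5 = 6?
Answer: -9827/156 ≈ -62.994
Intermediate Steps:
G = 1 (G = -5 + 6 = 1)
R = 10 (R = 4 + ((6 + 4) - 4) = 4 + (10 - 4) = 4 + 6 = 10)
I(Y, K) = -3 + Y (I(Y, K) = -2 + (Y - 1*1) = -2 + (Y - 1) = -2 + (-1 + Y) = -3 + Y)
(((14 + R) - 5/(-13))/(I(7, -1) + 8))*(-31) = (((14 + 10) - 5/(-13))/((-3 + 7) + 8))*(-31) = ((24 - 5*(-1/13))/(4 + 8))*(-31) = ((24 + 5/13)/12)*(-31) = ((1/12)*(317/13))*(-31) = (317/156)*(-31) = -9827/156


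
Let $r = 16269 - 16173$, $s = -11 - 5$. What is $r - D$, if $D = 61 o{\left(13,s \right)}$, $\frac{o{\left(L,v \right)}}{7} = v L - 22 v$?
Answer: $-61392$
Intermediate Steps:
$s = -16$
$o{\left(L,v \right)} = - 154 v + 7 L v$ ($o{\left(L,v \right)} = 7 \left(v L - 22 v\right) = 7 \left(L v - 22 v\right) = 7 \left(- 22 v + L v\right) = - 154 v + 7 L v$)
$r = 96$
$D = 61488$ ($D = 61 \cdot 7 \left(-16\right) \left(-22 + 13\right) = 61 \cdot 7 \left(-16\right) \left(-9\right) = 61 \cdot 1008 = 61488$)
$r - D = 96 - 61488 = -61392$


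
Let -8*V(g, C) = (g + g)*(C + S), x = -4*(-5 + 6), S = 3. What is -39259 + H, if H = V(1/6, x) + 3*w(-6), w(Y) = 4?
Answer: -941927/24 ≈ -39247.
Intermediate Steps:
x = -4 (x = -4*1 = -4)
V(g, C) = -g*(3 + C)/4 (V(g, C) = -(g + g)*(C + 3)/8 = -2*g*(3 + C)/8 = -g*(3 + C)/4)
H = 289/24 (H = -1/4*(3 - 4)/6 + 3*4 = -1/4*1/6*(-1) + 12 = 1/24 + 12 = 289/24 ≈ 12.042)
-39259 + H = -39259 + 289/24 = -941927/24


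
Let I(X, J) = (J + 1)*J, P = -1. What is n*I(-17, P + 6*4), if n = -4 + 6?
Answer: 1104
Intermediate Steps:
I(X, J) = J*(1 + J) (I(X, J) = (1 + J)*J = J*(1 + J))
n = 2
n*I(-17, P + 6*4) = 2*((-1 + 6*4)*(1 + (-1 + 6*4))) = 2*((-1 + 24)*(1 + (-1 + 24))) = 2*(23*(1 + 23)) = 2*(23*24) = 2*552 = 1104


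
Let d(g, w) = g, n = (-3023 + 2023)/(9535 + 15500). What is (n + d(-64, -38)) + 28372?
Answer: 141737956/5007 ≈ 28308.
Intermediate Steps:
n = -200/5007 (n = -1000/25035 = -1000*1/25035 = -200/5007 ≈ -0.039944)
(n + d(-64, -38)) + 28372 = (-200/5007 - 64) + 28372 = -320648/5007 + 28372 = 141737956/5007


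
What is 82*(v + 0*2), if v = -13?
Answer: -1066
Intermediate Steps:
82*(v + 0*2) = 82*(-13 + 0*2) = 82*(-13 + 0) = 82*(-13) = -1066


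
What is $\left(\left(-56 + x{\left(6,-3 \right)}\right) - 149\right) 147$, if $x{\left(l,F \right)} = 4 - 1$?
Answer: $-29694$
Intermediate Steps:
$x{\left(l,F \right)} = 3$
$\left(\left(-56 + x{\left(6,-3 \right)}\right) - 149\right) 147 = \left(\left(-56 + 3\right) - 149\right) 147 = \left(-53 - 149\right) 147 = \left(-202\right) 147 = -29694$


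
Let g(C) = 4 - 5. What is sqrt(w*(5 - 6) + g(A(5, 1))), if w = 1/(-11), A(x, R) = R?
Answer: I*sqrt(110)/11 ≈ 0.95346*I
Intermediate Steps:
w = -1/11 ≈ -0.090909
g(C) = -1
sqrt(w*(5 - 6) + g(A(5, 1))) = sqrt(-(5 - 6)/11 - 1) = sqrt(-1/11*(-1) - 1) = sqrt(1/11 - 1) = sqrt(-10/11) = I*sqrt(110)/11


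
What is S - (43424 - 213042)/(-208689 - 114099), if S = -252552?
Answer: -40760462297/161394 ≈ -2.5255e+5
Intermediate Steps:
S - (43424 - 213042)/(-208689 - 114099) = -252552 - (43424 - 213042)/(-208689 - 114099) = -252552 - (-169618)/(-322788) = -252552 - (-169618)*(-1)/322788 = -252552 - 1*84809/161394 = -252552 - 84809/161394 = -40760462297/161394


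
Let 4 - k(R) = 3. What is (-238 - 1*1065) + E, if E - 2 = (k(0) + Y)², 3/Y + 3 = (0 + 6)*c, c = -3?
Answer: -63713/49 ≈ -1300.3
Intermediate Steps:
k(R) = 1 (k(R) = 4 - 1*3 = 4 - 3 = 1)
Y = -⅐ (Y = 3/(-3 + (0 + 6)*(-3)) = 3/(-3 + 6*(-3)) = 3/(-3 - 18) = 3/(-21) = 3*(-1/21) = -⅐ ≈ -0.14286)
E = 134/49 (E = 2 + (1 - ⅐)² = 2 + (6/7)² = 2 + 36/49 = 134/49 ≈ 2.7347)
(-238 - 1*1065) + E = (-238 - 1*1065) + 134/49 = (-238 - 1065) + 134/49 = -1303 + 134/49 = -63713/49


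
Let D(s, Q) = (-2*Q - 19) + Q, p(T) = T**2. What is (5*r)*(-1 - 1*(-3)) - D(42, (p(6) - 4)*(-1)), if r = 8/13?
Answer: -89/13 ≈ -6.8462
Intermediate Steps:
r = 8/13 (r = 8*(1/13) = 8/13 ≈ 0.61539)
D(s, Q) = -19 - Q (D(s, Q) = (-19 - 2*Q) + Q = -19 - Q)
(5*r)*(-1 - 1*(-3)) - D(42, (p(6) - 4)*(-1)) = (5*(8/13))*(-1 - 1*(-3)) - (-19 - (6**2 - 4)*(-1)) = 40*(-1 + 3)/13 - (-19 - (36 - 4)*(-1)) = (40/13)*2 - (-19 - 32*(-1)) = 80/13 - (-19 - 1*(-32)) = 80/13 - (-19 + 32) = 80/13 - 1*13 = 80/13 - 13 = -89/13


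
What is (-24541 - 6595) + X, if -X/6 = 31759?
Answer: -221690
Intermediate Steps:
X = -190554 (X = -6*31759 = -190554)
(-24541 - 6595) + X = (-24541 - 6595) - 190554 = -31136 - 190554 = -221690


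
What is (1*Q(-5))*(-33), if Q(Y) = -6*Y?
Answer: -990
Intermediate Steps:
(1*Q(-5))*(-33) = (1*(-6*(-5)))*(-33) = (1*30)*(-33) = 30*(-33) = -990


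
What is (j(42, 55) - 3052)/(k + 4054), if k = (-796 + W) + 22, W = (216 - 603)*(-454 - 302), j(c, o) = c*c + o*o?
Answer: 1737/295852 ≈ 0.0058712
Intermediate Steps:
j(c, o) = c² + o²
W = 292572 (W = -387*(-756) = 292572)
k = 291798 (k = (-796 + 292572) + 22 = 291776 + 22 = 291798)
(j(42, 55) - 3052)/(k + 4054) = ((42² + 55²) - 3052)/(291798 + 4054) = ((1764 + 3025) - 3052)/295852 = (4789 - 3052)*(1/295852) = 1737*(1/295852) = 1737/295852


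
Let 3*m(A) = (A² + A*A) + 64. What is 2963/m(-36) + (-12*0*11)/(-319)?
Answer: 8889/2656 ≈ 3.3468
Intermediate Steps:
m(A) = 64/3 + 2*A²/3 (m(A) = ((A² + A*A) + 64)/3 = ((A² + A²) + 64)/3 = (2*A² + 64)/3 = (64 + 2*A²)/3 = 64/3 + 2*A²/3)
2963/m(-36) + (-12*0*11)/(-319) = 2963/(64/3 + (⅔)*(-36)²) + (-12*0*11)/(-319) = 2963/(64/3 + (⅔)*1296) + (0*11)*(-1/319) = 2963/(64/3 + 864) + 0*(-1/319) = 2963/(2656/3) + 0 = 2963*(3/2656) + 0 = 8889/2656 + 0 = 8889/2656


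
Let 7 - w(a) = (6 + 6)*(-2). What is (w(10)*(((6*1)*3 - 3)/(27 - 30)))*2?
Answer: -310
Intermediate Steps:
w(a) = 31 (w(a) = 7 - (6 + 6)*(-2) = 7 - 12*(-2) = 7 - 1*(-24) = 7 + 24 = 31)
(w(10)*(((6*1)*3 - 3)/(27 - 30)))*2 = (31*(((6*1)*3 - 3)/(27 - 30)))*2 = (31*((6*3 - 3)/(-3)))*2 = (31*((18 - 3)*(-⅓)))*2 = (31*(15*(-⅓)))*2 = (31*(-5))*2 = -155*2 = -310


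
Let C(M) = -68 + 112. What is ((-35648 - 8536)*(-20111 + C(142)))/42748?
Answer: 221660082/10687 ≈ 20741.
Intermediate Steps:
C(M) = 44
((-35648 - 8536)*(-20111 + C(142)))/42748 = ((-35648 - 8536)*(-20111 + 44))/42748 = -44184*(-20067)*(1/42748) = 886640328*(1/42748) = 221660082/10687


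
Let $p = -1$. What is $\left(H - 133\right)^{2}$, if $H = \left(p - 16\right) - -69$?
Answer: $6561$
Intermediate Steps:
$H = 52$ ($H = \left(-1 - 16\right) - -69 = \left(-1 - 16\right) + 69 = -17 + 69 = 52$)
$\left(H - 133\right)^{2} = \left(52 - 133\right)^{2} = \left(-81\right)^{2} = 6561$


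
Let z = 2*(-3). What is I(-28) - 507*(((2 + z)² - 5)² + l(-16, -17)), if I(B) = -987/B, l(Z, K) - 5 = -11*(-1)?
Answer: -277695/4 ≈ -69424.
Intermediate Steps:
z = -6
l(Z, K) = 16 (l(Z, K) = 5 - 11*(-1) = 5 + 11 = 16)
I(-28) - 507*(((2 + z)² - 5)² + l(-16, -17)) = -987/(-28) - 507*(((2 - 6)² - 5)² + 16) = -987*(-1/28) - 507*(((-4)² - 5)² + 16) = 141/4 - 507*((16 - 5)² + 16) = 141/4 - 507*(11² + 16) = 141/4 - 507*(121 + 16) = 141/4 - 507*137 = 141/4 - 1*69459 = 141/4 - 69459 = -277695/4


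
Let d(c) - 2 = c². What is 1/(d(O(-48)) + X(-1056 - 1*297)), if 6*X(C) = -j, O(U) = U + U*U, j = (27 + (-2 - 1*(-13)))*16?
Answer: 3/15268310 ≈ 1.9649e-7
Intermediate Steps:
j = 608 (j = (27 + (-2 + 13))*16 = (27 + 11)*16 = 38*16 = 608)
O(U) = U + U²
d(c) = 2 + c²
X(C) = -304/3 (X(C) = (-1*608)/6 = (⅙)*(-608) = -304/3)
1/(d(O(-48)) + X(-1056 - 1*297)) = 1/((2 + (-48*(1 - 48))²) - 304/3) = 1/((2 + (-48*(-47))²) - 304/3) = 1/((2 + 2256²) - 304/3) = 1/((2 + 5089536) - 304/3) = 1/(5089538 - 304/3) = 1/(15268310/3) = 3/15268310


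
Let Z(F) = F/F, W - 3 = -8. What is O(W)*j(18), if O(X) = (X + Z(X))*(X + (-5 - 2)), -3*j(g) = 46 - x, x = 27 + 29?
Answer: 160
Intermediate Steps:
W = -5 (W = 3 - 8 = -5)
x = 56
Z(F) = 1
j(g) = 10/3 (j(g) = -(46 - 1*56)/3 = -(46 - 56)/3 = -⅓*(-10) = 10/3)
O(X) = (1 + X)*(-7 + X) (O(X) = (X + 1)*(X + (-5 - 2)) = (1 + X)*(X - 7) = (1 + X)*(-7 + X))
O(W)*j(18) = (-7 + (-5)² - 6*(-5))*(10/3) = (-7 + 25 + 30)*(10/3) = 48*(10/3) = 160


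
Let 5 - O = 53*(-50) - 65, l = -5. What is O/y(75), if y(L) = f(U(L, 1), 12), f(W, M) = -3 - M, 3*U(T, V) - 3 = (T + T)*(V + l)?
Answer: -544/3 ≈ -181.33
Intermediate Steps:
U(T, V) = 1 + 2*T*(-5 + V)/3 (U(T, V) = 1 + ((T + T)*(V - 5))/3 = 1 + ((2*T)*(-5 + V))/3 = 1 + (2*T*(-5 + V))/3 = 1 + 2*T*(-5 + V)/3)
y(L) = -15 (y(L) = -3 - 1*12 = -3 - 12 = -15)
O = 2720 (O = 5 - (53*(-50) - 65) = 5 - (-2650 - 65) = 5 - 1*(-2715) = 5 + 2715 = 2720)
O/y(75) = 2720/(-15) = 2720*(-1/15) = -544/3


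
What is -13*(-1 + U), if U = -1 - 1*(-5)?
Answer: -39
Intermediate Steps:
U = 4 (U = -1 + 5 = 4)
-13*(-1 + U) = -13*(-1 + 4) = -13*3 = -39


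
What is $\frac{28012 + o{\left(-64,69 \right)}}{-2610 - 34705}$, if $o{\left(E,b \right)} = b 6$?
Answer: $- \frac{28426}{37315} \approx -0.76178$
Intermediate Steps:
$o{\left(E,b \right)} = 6 b$
$\frac{28012 + o{\left(-64,69 \right)}}{-2610 - 34705} = \frac{28012 + 6 \cdot 69}{-2610 - 34705} = \frac{28012 + 414}{-37315} = 28426 \left(- \frac{1}{37315}\right) = - \frac{28426}{37315}$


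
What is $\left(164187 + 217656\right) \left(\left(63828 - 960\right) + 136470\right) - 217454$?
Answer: $76115602480$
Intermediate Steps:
$\left(164187 + 217656\right) \left(\left(63828 - 960\right) + 136470\right) - 217454 = 381843 \left(\left(63828 - 960\right) + 136470\right) - 217454 = 381843 \left(62868 + 136470\right) - 217454 = 381843 \cdot 199338 - 217454 = 76115819934 - 217454 = 76115602480$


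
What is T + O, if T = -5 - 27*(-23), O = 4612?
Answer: 5228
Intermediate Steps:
T = 616 (T = -5 + 621 = 616)
T + O = 616 + 4612 = 5228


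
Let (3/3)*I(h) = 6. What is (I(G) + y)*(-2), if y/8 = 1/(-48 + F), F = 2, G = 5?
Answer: -268/23 ≈ -11.652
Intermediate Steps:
y = -4/23 (y = 8/(-48 + 2) = 8/(-46) = 8*(-1/46) = -4/23 ≈ -0.17391)
I(h) = 6
(I(G) + y)*(-2) = (6 - 4/23)*(-2) = (134/23)*(-2) = -268/23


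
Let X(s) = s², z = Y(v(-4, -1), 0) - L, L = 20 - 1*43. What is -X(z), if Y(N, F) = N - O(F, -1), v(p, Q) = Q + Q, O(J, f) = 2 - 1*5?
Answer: -576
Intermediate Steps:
O(J, f) = -3 (O(J, f) = 2 - 5 = -3)
v(p, Q) = 2*Q
L = -23 (L = 20 - 43 = -23)
Y(N, F) = 3 + N (Y(N, F) = N - 1*(-3) = N + 3 = 3 + N)
z = 24 (z = (3 + 2*(-1)) - 1*(-23) = (3 - 2) + 23 = 1 + 23 = 24)
-X(z) = -1*24² = -1*576 = -576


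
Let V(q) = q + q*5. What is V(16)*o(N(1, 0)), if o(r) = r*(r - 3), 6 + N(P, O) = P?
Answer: 3840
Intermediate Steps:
V(q) = 6*q (V(q) = q + 5*q = 6*q)
N(P, O) = -6 + P
o(r) = r*(-3 + r)
V(16)*o(N(1, 0)) = (6*16)*((-6 + 1)*(-3 + (-6 + 1))) = 96*(-5*(-3 - 5)) = 96*(-5*(-8)) = 96*40 = 3840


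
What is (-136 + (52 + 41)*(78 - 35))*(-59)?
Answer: -227917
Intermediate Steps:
(-136 + (52 + 41)*(78 - 35))*(-59) = (-136 + 93*43)*(-59) = (-136 + 3999)*(-59) = 3863*(-59) = -227917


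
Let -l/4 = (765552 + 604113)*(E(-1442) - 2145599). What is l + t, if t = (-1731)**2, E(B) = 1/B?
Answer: 8475362511017751/721 ≈ 1.1755e+13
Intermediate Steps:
l = 8475360350641470/721 (l = -4*(765552 + 604113)*(1/(-1442) - 2145599) = -5478660*(-1/1442 - 2145599) = -5478660*(-3093953759)/1442 = -4*(-4237680175320735/1442) = 8475360350641470/721 ≈ 1.1755e+13)
t = 2996361
l + t = 8475360350641470/721 + 2996361 = 8475362511017751/721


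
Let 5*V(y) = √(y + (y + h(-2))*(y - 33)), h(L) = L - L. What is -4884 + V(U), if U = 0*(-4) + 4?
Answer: -4884 + 4*I*√7/5 ≈ -4884.0 + 2.1166*I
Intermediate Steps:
h(L) = 0
U = 4 (U = 0 + 4 = 4)
V(y) = √(y + y*(-33 + y))/5 (V(y) = √(y + (y + 0)*(y - 33))/5 = √(y + y*(-33 + y))/5)
-4884 + V(U) = -4884 + √(4*(-32 + 4))/5 = -4884 + √(4*(-28))/5 = -4884 + √(-112)/5 = -4884 + (4*I*√7)/5 = -4884 + 4*I*√7/5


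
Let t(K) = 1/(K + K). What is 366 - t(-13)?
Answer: 9517/26 ≈ 366.04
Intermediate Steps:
t(K) = 1/(2*K)
366 - t(-13) = 366 - 1/(2*(-13)) = 366 - (-1)/(2*13) = 366 - 1*(-1/26) = 366 + 1/26 = 9517/26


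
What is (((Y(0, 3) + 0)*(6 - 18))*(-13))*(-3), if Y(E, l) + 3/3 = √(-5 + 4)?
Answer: 468 - 468*I ≈ 468.0 - 468.0*I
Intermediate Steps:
Y(E, l) = -1 + I (Y(E, l) = -1 + √(-5 + 4) = -1 + √(-1) = -1 + I)
(((Y(0, 3) + 0)*(6 - 18))*(-13))*(-3) = ((((-1 + I) + 0)*(6 - 18))*(-13))*(-3) = (((-1 + I)*(-12))*(-13))*(-3) = ((12 - 12*I)*(-13))*(-3) = (-156 + 156*I)*(-3) = 468 - 468*I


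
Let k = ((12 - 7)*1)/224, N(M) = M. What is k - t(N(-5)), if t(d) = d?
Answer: 1125/224 ≈ 5.0223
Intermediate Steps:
k = 5/224 (k = (5*1)*(1/224) = 5*(1/224) = 5/224 ≈ 0.022321)
k - t(N(-5)) = 5/224 - 1*(-5) = 5/224 + 5 = 1125/224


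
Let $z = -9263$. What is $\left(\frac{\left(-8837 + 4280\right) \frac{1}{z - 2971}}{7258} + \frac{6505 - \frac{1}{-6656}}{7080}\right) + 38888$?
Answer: $\frac{4520176359311833977}{116233016872960} \approx 38889.0$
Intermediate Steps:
$\left(\frac{\left(-8837 + 4280\right) \frac{1}{z - 2971}}{7258} + \frac{6505 - \frac{1}{-6656}}{7080}\right) + 38888 = \left(\frac{\left(-8837 + 4280\right) \frac{1}{-9263 - 2971}}{7258} + \frac{6505 - \frac{1}{-6656}}{7080}\right) + 38888 = \left(- \frac{4557}{-12234} \cdot \frac{1}{7258} + \left(6505 - - \frac{1}{6656}\right) \frac{1}{7080}\right) + 38888 = \left(\left(-4557\right) \left(- \frac{1}{12234}\right) \frac{1}{7258} + \left(6505 + \frac{1}{6656}\right) \frac{1}{7080}\right) + 38888 = \left(\frac{1519}{4078} \cdot \frac{1}{7258} + \frac{43297281}{6656} \cdot \frac{1}{7080}\right) + 38888 = \left(\frac{1519}{29598124} + \frac{14432427}{15708160}\right) + 38888 = \frac{106799156165497}{116233016872960} + 38888 = \frac{4520176359311833977}{116233016872960}$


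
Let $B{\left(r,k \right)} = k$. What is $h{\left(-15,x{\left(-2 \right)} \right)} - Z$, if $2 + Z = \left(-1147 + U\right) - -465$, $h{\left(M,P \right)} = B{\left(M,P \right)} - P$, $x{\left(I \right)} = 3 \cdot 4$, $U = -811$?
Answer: $1495$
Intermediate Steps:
$x{\left(I \right)} = 12$
$h{\left(M,P \right)} = 0$ ($h{\left(M,P \right)} = P - P = 0$)
$Z = -1495$ ($Z = -2 - 1493 = -1495$)
$h{\left(-15,x{\left(-2 \right)} \right)} - Z = 0 - -1495 = 0 + 1495 = 1495$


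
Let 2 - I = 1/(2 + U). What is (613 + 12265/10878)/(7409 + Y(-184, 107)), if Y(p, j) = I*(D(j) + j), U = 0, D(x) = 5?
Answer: 6680479/82422606 ≈ 0.081052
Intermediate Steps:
I = 3/2 (I = 2 - 1/(2 + 0) = 2 - 1/2 = 2 - 1*½ = 2 - ½ = 3/2 ≈ 1.5000)
Y(p, j) = 15/2 + 3*j/2 (Y(p, j) = 3*(5 + j)/2 = 15/2 + 3*j/2)
(613 + 12265/10878)/(7409 + Y(-184, 107)) = (613 + 12265/10878)/(7409 + (15/2 + (3/2)*107)) = (613 + 12265*(1/10878))/(7409 + (15/2 + 321/2)) = (613 + 12265/10878)/(7409 + 168) = (6680479/10878)/7577 = (6680479/10878)*(1/7577) = 6680479/82422606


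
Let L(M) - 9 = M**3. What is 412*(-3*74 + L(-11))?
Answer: -636128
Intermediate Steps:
L(M) = 9 + M**3
412*(-3*74 + L(-11)) = 412*(-3*74 + (9 + (-11)**3)) = 412*(-222 + (9 - 1331)) = 412*(-222 - 1322) = 412*(-1544) = -636128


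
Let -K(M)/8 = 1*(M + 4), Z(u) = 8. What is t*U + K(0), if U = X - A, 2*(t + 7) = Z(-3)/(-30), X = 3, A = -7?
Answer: -310/3 ≈ -103.33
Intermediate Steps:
t = -107/15 (t = -7 + (8/(-30))/2 = -7 + (8*(-1/30))/2 = -7 + (½)*(-4/15) = -7 - 2/15 = -107/15 ≈ -7.1333)
K(M) = -32 - 8*M (K(M) = -8*(M + 4) = -8*(4 + M) = -32 - 8*M)
U = 10 (U = 3 - 1*(-7) = 3 + 7 = 10)
t*U + K(0) = -107/15*10 + (-32 - 8*0) = -214/3 + (-32 + 0) = -214/3 - 32 = -310/3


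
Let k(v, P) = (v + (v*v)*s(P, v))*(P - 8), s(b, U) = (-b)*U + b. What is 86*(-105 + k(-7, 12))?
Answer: 1606738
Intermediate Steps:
s(b, U) = b - U*b (s(b, U) = -U*b + b = b - U*b)
k(v, P) = (-8 + P)*(v + P*v²*(1 - v)) (k(v, P) = (v + (v*v)*(P*(1 - v)))*(P - 8) = (v + v²*(P*(1 - v)))*(-8 + P) = (v + P*v²*(1 - v))*(-8 + P) = (-8 + P)*(v + P*v²*(1 - v)))
86*(-105 + k(-7, 12)) = 86*(-105 - 1*(-7)*(8 - 1*12 - 7*12²*(-1 - 7) - 8*12*(-7)*(-1 - 7))) = 86*(-105 - 1*(-7)*(8 - 12 - 7*144*(-8) - 8*12*(-7)*(-8))) = 86*(-105 - 1*(-7)*(8 - 12 + 8064 - 5376)) = 86*(-105 - 1*(-7)*2684) = 86*(-105 + 18788) = 86*18683 = 1606738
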